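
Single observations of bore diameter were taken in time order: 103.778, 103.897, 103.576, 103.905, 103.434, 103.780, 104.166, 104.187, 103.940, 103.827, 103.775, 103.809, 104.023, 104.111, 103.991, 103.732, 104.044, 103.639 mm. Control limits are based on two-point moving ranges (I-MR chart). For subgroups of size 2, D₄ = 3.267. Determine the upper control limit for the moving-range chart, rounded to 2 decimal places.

Moving ranges: 0.119, 0.321, 0.329, 0.471, 0.346, 0.386, 0.021, 0.247, 0.113, 0.052, 0.034, 0.214, 0.088, 0.120, 0.259, 0.312, 0.405; M̄R̄ = 3.8370 / 17 = 0.2257
UCL_MR = D₄·M̄R̄ = 3.267 × 0.2257 = 0.7374

0.74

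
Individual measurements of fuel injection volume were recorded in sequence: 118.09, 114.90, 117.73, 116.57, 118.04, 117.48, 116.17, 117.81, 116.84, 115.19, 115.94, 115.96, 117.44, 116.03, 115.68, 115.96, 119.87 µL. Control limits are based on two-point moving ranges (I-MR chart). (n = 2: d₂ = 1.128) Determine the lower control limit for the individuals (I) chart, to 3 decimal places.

X̄ = (118.09 + 114.90 + 117.73 + 116.57 + 118.04 + 117.48 + 116.17 + 117.81 + 116.84 + 115.19 + 115.94 + 115.96 + 117.44 + 116.03 + 115.68 + 115.96 + 119.87) / 17 = 116.8059
Moving ranges: 3.19, 2.83, 1.16, 1.47, 0.56, 1.31, 1.64, 0.97, 1.65, 0.75, 0.02, 1.48, 1.41, 0.35, 0.28, 3.91; M̄R̄ = 22.9800 / 16 = 1.4363
LCL = X̄ − 3·M̄R̄/d₂ = 116.8059 − 3 × 1.4363 / 1.128 = 112.9861

112.986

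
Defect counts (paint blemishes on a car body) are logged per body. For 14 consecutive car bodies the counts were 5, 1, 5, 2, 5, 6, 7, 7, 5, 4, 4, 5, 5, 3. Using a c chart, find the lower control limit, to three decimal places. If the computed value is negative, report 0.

c̄ = (5 + 1 + 5 + 2 + 5 + 6 + 7 + 7 + 5 + 4 + 4 + 5 + 5 + 3) / 14 = 64 / 14 = 4.5714
LCL = c̄ − 3√c̄ = 4.5714 − 3 × 2.1381 = -1.8428 → 0 (cannot be negative)

0.000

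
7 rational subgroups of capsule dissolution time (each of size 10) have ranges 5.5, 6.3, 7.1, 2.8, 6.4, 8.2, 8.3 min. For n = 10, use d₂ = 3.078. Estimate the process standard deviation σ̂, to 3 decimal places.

R̄ = (5.5 + 6.3 + 7.1 + 2.8 + 6.4 + 8.2 + 8.3) / 7 = 6.3714
σ̂ = R̄ / d₂ = 6.3714 / 3.078 = 2.0700

2.070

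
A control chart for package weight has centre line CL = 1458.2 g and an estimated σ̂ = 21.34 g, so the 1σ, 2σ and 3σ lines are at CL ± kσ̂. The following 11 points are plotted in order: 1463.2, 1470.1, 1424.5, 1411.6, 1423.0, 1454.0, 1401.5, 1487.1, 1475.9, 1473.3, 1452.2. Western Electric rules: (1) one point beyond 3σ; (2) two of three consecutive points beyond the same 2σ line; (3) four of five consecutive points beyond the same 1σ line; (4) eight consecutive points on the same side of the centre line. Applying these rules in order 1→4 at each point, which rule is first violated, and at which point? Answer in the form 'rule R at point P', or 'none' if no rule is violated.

rule 3 at point 7

Zone of each point (C = within 1σ̂, B = 1σ̂–2σ̂, A = 2σ̂–3σ̂, * = beyond 3σ̂; sign = side of CL): 1:+C, 2:+C, 3:-B, 4:-A, 5:-B, 6:-C, 7:-A, 8:+B, 9:+C, 10:+C, 11:-C
Rule 3 (four of five consecutive points beyond the same 1σ limit) is satisfied at point 7.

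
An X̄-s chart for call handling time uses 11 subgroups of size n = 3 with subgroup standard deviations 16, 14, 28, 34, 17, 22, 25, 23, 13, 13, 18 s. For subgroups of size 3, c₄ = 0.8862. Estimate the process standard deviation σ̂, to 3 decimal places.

s̄ = (16 + 14 + 28 + 34 + 17 + 22 + 25 + 23 + 13 + 13 + 18) / 11 = 20.2727
σ̂ = s̄ / c₄ = 20.2727 / 0.8862 = 22.8760

22.876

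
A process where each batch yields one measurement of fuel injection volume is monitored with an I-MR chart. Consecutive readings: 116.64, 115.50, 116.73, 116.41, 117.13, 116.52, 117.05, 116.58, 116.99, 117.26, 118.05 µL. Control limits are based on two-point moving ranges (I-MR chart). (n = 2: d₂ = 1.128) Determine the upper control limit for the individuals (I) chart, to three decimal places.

X̄ = (116.64 + 115.50 + 116.73 + 116.41 + 117.13 + 116.52 + 117.05 + 116.58 + 116.99 + 117.26 + 118.05) / 11 = 116.8055
Moving ranges: 1.14, 1.23, 0.32, 0.72, 0.61, 0.53, 0.47, 0.41, 0.27, 0.79; M̄R̄ = 6.4900 / 10 = 0.6490
UCL = X̄ + 3·M̄R̄/d₂ = 116.8055 + 3 × 0.6490 / 1.128 = 118.5315

118.532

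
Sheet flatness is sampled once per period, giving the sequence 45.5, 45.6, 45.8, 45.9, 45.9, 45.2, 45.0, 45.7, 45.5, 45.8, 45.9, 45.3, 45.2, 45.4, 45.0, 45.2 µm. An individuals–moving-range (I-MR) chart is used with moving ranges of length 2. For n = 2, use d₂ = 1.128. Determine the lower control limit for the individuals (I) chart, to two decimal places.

X̄ = (45.5 + 45.6 + 45.8 + 45.9 + 45.9 + 45.2 + 45.0 + 45.7 + 45.5 + 45.8 + 45.9 + 45.3 + 45.2 + 45.4 + 45.0 + 45.2) / 16 = 45.4937
Moving ranges: 0.1, 0.2, 0.1, 0.0, 0.7, 0.2, 0.7, 0.2, 0.3, 0.1, 0.6, 0.1, 0.2, 0.4, 0.2; M̄R̄ = 4.1000 / 15 = 0.2733
LCL = X̄ − 3·M̄R̄/d₂ = 45.4937 − 3 × 0.2733 / 1.128 = 44.7668

44.77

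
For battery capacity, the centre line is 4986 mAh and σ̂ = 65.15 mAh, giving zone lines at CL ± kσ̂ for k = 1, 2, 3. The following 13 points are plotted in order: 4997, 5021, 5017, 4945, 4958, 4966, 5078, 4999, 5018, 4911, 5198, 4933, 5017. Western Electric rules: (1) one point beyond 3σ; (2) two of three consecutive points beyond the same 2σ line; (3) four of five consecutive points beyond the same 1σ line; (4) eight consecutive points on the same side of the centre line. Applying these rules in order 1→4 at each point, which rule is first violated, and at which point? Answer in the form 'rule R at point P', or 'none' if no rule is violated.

rule 1 at point 11

Zone of each point (C = within 1σ̂, B = 1σ̂–2σ̂, A = 2σ̂–3σ̂, * = beyond 3σ̂; sign = side of CL): 1:+C, 2:+C, 3:+C, 4:-C, 5:-C, 6:-C, 7:+B, 8:+C, 9:+C, 10:-B, 11:+*, 12:-C, 13:+C
Rule 1 (one point beyond the 3σ limits) is satisfied at point 11.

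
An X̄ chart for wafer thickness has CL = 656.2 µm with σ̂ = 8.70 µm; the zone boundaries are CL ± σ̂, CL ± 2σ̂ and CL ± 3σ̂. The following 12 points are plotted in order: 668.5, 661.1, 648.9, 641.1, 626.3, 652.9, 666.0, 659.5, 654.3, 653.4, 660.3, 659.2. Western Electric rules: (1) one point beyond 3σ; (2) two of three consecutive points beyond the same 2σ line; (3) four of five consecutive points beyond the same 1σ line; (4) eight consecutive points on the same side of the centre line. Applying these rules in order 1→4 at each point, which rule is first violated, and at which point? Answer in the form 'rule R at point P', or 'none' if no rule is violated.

Zone of each point (C = within 1σ̂, B = 1σ̂–2σ̂, A = 2σ̂–3σ̂, * = beyond 3σ̂; sign = side of CL): 1:+B, 2:+C, 3:-C, 4:-B, 5:-*, 6:-C, 7:+B, 8:+C, 9:-C, 10:-C, 11:+C, 12:+C
Rule 1 (one point beyond the 3σ limits) is satisfied at point 5.

rule 1 at point 5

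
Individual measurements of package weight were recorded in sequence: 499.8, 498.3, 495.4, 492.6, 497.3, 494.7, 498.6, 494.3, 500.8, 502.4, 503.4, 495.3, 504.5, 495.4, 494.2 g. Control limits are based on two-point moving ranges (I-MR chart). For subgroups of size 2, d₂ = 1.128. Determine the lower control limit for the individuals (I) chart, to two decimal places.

X̄ = (499.8 + 498.3 + 495.4 + 492.6 + 497.3 + 494.7 + 498.6 + 494.3 + 500.8 + 502.4 + 503.4 + 495.3 + 504.5 + 495.4 + 494.2) / 15 = 497.8000
Moving ranges: 1.5, 2.9, 2.8, 4.7, 2.6, 3.9, 4.3, 6.5, 1.6, 1.0, 8.1, 9.2, 9.1, 1.2; M̄R̄ = 59.4000 / 14 = 4.2429
LCL = X̄ − 3·M̄R̄/d₂ = 497.8000 − 3 × 4.2429 / 1.128 = 486.5158

486.52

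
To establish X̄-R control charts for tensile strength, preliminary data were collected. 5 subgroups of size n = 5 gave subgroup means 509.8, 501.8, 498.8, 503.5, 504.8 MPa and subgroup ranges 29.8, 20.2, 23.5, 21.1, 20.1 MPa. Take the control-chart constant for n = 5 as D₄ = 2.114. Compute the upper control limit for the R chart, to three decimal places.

48.495

R̄ = (29.8 + 20.2 + 23.5 + 21.1 + 20.1) / 5 = 114.7000 / 5 = 22.9400
UCL_R = D₄·R̄ = 2.114 × 22.9400 = 48.4952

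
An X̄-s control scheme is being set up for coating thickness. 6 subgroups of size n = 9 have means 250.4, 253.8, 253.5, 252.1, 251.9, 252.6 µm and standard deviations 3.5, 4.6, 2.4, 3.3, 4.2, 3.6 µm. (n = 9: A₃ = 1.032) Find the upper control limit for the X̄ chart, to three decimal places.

X̄̄ = (250.4 + 253.8 + 253.5 + 252.1 + 251.9 + 252.6) / 6 = 252.3833
s̄ = (3.5 + 4.6 + 2.4 + 3.3 + 4.2 + 3.6) / 6 = 3.6000
UCL = X̄̄ + A₃·s̄ = 252.3833 + 1.032 × 3.6000 = 256.0985

256.099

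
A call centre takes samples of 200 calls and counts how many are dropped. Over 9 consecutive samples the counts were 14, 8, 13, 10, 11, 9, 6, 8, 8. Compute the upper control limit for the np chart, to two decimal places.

p̄ = Σdᵢ / (k·n) = 87 / (9 × 200) = 0.04833
UCL = np̄ + 3·√(np̄(1−p̄)) = 9.6667 + 3 × √(9.6667×0.95167) = 9.6667 + 3 × 3.0331 = 18.7658

18.77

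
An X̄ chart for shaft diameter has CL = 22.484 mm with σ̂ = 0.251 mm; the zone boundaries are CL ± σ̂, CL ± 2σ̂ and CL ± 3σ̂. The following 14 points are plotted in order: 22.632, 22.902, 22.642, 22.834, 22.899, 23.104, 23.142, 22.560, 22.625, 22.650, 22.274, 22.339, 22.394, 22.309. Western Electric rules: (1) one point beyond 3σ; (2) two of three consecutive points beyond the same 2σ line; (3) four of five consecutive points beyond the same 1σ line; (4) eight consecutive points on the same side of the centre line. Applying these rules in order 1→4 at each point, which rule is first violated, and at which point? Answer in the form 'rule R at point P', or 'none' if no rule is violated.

Zone of each point (C = within 1σ̂, B = 1σ̂–2σ̂, A = 2σ̂–3σ̂, * = beyond 3σ̂; sign = side of CL): 1:+C, 2:+B, 3:+C, 4:+B, 5:+B, 6:+A, 7:+A, 8:+C, 9:+C, 10:+C, 11:-C, 12:-C, 13:-C, 14:-C
Rule 3 (four of five consecutive points beyond the same 1σ limit) is satisfied at point 6.

rule 3 at point 6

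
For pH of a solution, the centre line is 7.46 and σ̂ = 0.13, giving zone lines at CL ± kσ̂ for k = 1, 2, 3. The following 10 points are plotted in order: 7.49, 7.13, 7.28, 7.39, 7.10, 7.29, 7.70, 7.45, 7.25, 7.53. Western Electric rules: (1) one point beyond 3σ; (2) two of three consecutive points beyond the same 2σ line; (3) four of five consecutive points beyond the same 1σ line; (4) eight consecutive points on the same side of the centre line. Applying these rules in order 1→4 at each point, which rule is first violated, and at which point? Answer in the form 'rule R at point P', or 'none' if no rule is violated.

rule 3 at point 6

Zone of each point (C = within 1σ̂, B = 1σ̂–2σ̂, A = 2σ̂–3σ̂, * = beyond 3σ̂; sign = side of CL): 1:+C, 2:-A, 3:-B, 4:-C, 5:-A, 6:-B, 7:+B, 8:-C, 9:-B, 10:+C
Rule 3 (four of five consecutive points beyond the same 1σ limit) is satisfied at point 6.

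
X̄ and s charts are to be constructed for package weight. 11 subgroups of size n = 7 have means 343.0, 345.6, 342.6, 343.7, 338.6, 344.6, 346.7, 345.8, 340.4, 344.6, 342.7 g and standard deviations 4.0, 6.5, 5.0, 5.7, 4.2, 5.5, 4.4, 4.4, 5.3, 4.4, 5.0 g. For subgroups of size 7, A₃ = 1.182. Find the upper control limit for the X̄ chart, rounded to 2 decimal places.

349.33

X̄̄ = (343.0 + 345.6 + 342.6 + 343.7 + 338.6 + 344.6 + 346.7 + 345.8 + 340.4 + 344.6 + 342.7) / 11 = 343.4818
s̄ = (4.0 + 6.5 + 5.0 + 5.7 + 4.2 + 5.5 + 4.4 + 4.4 + 5.3 + 4.4 + 5.0) / 11 = 4.9455
UCL = X̄̄ + A₃·s̄ = 343.4818 + 1.182 × 4.9455 = 349.3273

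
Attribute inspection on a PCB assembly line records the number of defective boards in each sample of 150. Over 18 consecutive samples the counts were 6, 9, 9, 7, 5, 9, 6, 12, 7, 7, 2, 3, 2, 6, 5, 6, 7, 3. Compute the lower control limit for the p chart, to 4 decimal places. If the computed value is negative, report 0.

p̄ = Σdᵢ / (k·n) = 111 / (18 × 150) = 0.04111
LCL = p̄ − 3·√(p̄(1−p̄)/n) = 0.04111 − 3 × 0.01621 = -0.00752 → 0 (negative, so LCL = 0)

0.0000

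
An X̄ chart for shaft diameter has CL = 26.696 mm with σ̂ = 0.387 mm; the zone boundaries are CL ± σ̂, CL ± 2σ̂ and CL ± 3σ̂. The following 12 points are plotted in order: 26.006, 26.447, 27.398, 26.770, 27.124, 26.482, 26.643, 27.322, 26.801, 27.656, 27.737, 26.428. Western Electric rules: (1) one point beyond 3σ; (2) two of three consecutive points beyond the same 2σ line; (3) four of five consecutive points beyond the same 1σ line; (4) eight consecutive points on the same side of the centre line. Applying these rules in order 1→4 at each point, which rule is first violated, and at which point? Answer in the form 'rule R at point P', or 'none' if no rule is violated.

rule 2 at point 11

Zone of each point (C = within 1σ̂, B = 1σ̂–2σ̂, A = 2σ̂–3σ̂, * = beyond 3σ̂; sign = side of CL): 1:-B, 2:-C, 3:+B, 4:+C, 5:+B, 6:-C, 7:-C, 8:+B, 9:+C, 10:+A, 11:+A, 12:-C
Rule 2 (two of three consecutive points beyond the same 2σ limit) is satisfied at point 11.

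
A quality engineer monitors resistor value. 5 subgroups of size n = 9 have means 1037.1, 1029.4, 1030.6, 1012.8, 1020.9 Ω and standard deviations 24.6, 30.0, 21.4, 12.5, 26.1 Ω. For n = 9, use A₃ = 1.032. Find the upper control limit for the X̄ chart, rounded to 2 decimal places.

X̄̄ = (1037.1 + 1029.4 + 1030.6 + 1012.8 + 1020.9) / 5 = 1026.1600
s̄ = (24.6 + 30.0 + 21.4 + 12.5 + 26.1) / 5 = 22.9200
UCL = X̄̄ + A₃·s̄ = 1026.1600 + 1.032 × 22.9200 = 1049.8134

1049.81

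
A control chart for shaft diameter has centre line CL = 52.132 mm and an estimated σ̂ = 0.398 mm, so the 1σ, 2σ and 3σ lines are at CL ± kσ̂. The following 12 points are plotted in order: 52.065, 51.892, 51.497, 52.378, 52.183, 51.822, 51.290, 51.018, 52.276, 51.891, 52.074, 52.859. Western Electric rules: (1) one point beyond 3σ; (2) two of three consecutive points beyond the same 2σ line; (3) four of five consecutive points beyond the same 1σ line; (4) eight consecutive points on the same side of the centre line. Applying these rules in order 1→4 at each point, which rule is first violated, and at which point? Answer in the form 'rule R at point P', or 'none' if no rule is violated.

Zone of each point (C = within 1σ̂, B = 1σ̂–2σ̂, A = 2σ̂–3σ̂, * = beyond 3σ̂; sign = side of CL): 1:-C, 2:-C, 3:-B, 4:+C, 5:+C, 6:-C, 7:-A, 8:-A, 9:+C, 10:-C, 11:-C, 12:+B
Rule 2 (two of three consecutive points beyond the same 2σ limit) is satisfied at point 8.

rule 2 at point 8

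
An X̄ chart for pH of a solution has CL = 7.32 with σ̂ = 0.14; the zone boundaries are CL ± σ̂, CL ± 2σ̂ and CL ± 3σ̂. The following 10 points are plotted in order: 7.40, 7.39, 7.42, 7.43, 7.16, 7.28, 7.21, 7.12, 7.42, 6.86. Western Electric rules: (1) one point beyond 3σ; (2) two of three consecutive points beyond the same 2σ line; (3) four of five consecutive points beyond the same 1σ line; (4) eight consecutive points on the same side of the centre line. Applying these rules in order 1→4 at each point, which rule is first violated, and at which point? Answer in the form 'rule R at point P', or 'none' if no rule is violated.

Zone of each point (C = within 1σ̂, B = 1σ̂–2σ̂, A = 2σ̂–3σ̂, * = beyond 3σ̂; sign = side of CL): 1:+C, 2:+C, 3:+C, 4:+C, 5:-B, 6:-C, 7:-C, 8:-B, 9:+C, 10:-*
Rule 1 (one point beyond the 3σ limits) is satisfied at point 10.

rule 1 at point 10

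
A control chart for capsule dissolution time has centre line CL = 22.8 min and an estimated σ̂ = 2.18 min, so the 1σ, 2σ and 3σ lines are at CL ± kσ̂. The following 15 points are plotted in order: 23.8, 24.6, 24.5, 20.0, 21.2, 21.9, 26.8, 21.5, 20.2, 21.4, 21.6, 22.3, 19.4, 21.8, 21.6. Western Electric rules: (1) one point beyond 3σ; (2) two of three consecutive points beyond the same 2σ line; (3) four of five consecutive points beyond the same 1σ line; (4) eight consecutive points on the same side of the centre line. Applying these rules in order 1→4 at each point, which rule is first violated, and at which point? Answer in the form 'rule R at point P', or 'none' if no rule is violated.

Zone of each point (C = within 1σ̂, B = 1σ̂–2σ̂, A = 2σ̂–3σ̂, * = beyond 3σ̂; sign = side of CL): 1:+C, 2:+C, 3:+C, 4:-B, 5:-C, 6:-C, 7:+B, 8:-C, 9:-B, 10:-C, 11:-C, 12:-C, 13:-B, 14:-C, 15:-C
Rule 4 (eight consecutive points on the same side of the centre line) is satisfied at point 15.

rule 4 at point 15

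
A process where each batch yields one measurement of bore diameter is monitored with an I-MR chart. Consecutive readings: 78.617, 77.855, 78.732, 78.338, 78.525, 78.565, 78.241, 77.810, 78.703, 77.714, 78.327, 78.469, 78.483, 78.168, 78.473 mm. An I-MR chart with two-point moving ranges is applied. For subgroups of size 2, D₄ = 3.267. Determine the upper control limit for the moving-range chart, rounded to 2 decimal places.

Moving ranges: 0.762, 0.877, 0.394, 0.187, 0.040, 0.324, 0.431, 0.893, 0.989, 0.613, 0.142, 0.014, 0.315, 0.305; M̄R̄ = 6.2860 / 14 = 0.4490
UCL_MR = D₄·M̄R̄ = 3.267 × 0.4490 = 1.4669

1.47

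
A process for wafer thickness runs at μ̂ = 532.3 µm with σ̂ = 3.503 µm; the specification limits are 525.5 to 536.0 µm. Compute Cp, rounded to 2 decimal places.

0.50

Cp = (USL − LSL) / (6σ̂) = (536.0 − 525.5) / (6 × 3.503) = 10.5000 / 21.0180 = 0.4996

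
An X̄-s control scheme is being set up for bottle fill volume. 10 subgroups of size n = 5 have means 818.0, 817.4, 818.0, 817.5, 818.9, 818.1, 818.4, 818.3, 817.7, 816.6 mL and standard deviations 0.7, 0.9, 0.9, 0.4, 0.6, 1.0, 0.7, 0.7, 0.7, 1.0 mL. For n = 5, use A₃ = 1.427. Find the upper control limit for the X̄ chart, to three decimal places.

X̄̄ = (818.0 + 817.4 + 818.0 + 817.5 + 818.9 + 818.1 + 818.4 + 818.3 + 817.7 + 816.6) / 10 = 817.8900
s̄ = (0.7 + 0.9 + 0.9 + 0.4 + 0.6 + 1.0 + 0.7 + 0.7 + 0.7 + 1.0) / 10 = 0.7600
UCL = X̄̄ + A₃·s̄ = 817.8900 + 1.427 × 0.7600 = 818.9745

818.975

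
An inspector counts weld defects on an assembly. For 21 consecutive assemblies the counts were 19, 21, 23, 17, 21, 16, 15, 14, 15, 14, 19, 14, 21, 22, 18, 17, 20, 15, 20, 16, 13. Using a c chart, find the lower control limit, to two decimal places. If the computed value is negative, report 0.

5.03

c̄ = (19 + 21 + 23 + 17 + 21 + 16 + 15 + 14 + 15 + 14 + 19 + 14 + 21 + 22 + 18 + 17 + 20 + 15 + 20 + 16 + 13) / 21 = 370 / 21 = 17.6190
LCL = c̄ − 3√c̄ = 17.6190 − 3 × 4.1975 = 5.0265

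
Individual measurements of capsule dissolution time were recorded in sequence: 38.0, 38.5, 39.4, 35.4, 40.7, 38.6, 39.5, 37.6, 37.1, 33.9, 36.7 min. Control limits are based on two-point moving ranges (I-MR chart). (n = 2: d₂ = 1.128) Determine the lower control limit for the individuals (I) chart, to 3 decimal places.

X̄ = (38.0 + 38.5 + 39.4 + 35.4 + 40.7 + 38.6 + 39.5 + 37.6 + 37.1 + 33.9 + 36.7) / 11 = 37.7636
Moving ranges: 0.5, 0.9, 4.0, 5.3, 2.1, 0.9, 1.9, 0.5, 3.2, 2.8; M̄R̄ = 22.1000 / 10 = 2.2100
LCL = X̄ − 3·M̄R̄/d₂ = 37.7636 − 3 × 2.2100 / 1.128 = 31.8860

31.886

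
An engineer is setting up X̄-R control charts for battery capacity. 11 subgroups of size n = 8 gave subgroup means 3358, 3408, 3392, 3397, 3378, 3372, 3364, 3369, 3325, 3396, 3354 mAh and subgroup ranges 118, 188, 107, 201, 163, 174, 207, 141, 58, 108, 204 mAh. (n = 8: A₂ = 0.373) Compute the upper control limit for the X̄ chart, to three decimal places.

X̄̄ = (3358 + 3408 + 3392 + 3397 + 3378 + 3372 + 3364 + 3369 + 3325 + 3396 + 3354) / 11 = 37113.0000 / 11 = 3373.9091
R̄ = (118 + 188 + 107 + 201 + 163 + 174 + 207 + 141 + 58 + 108 + 204) / 11 = 1669.0000 / 11 = 151.7273
UCL = X̄̄ + A₂·R̄ = 3373.9091 + 0.373 × 151.7273 = 3430.5034

3430.503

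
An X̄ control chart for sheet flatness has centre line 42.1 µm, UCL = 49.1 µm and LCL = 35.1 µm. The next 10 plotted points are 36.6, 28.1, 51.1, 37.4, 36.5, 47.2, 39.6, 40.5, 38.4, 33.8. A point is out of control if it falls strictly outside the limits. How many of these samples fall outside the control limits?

Compare each point to [35.1, 49.1]: sample 2 = 28.1 < LCL; sample 3 = 51.1 > UCL; sample 10 = 33.8 < LCL.

3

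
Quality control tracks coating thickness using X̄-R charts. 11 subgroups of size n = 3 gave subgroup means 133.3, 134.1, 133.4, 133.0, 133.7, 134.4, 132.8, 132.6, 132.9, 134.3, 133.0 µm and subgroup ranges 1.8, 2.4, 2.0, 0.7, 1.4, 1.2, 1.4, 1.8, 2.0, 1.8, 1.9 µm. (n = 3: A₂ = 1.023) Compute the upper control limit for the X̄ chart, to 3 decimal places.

135.120

X̄̄ = (133.3 + 134.1 + 133.4 + 133.0 + 133.7 + 134.4 + 132.8 + 132.6 + 132.9 + 134.3 + 133.0) / 11 = 1467.5000 / 11 = 133.4091
R̄ = (1.8 + 2.4 + 2.0 + 0.7 + 1.4 + 1.2 + 1.4 + 1.8 + 2.0 + 1.8 + 1.9) / 11 = 18.4000 / 11 = 1.6727
UCL = X̄̄ + A₂·R̄ = 133.4091 + 1.023 × 1.6727 = 135.1203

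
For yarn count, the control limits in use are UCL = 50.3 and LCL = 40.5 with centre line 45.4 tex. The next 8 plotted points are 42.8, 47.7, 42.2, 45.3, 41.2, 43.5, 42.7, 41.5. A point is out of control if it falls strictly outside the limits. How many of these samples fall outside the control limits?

0

All 8 points lie within [40.5, 50.3].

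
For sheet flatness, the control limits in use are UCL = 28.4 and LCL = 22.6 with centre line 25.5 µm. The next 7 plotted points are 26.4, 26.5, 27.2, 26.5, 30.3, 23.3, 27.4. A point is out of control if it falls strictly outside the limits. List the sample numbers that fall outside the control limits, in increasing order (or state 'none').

Compare each point to [22.6, 28.4]: sample 5 = 30.3 > UCL.

5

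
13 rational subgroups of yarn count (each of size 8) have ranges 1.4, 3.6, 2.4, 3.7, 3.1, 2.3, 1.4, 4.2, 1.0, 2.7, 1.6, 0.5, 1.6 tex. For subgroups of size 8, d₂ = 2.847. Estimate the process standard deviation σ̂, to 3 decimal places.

R̄ = (1.4 + 3.6 + 2.4 + 3.7 + 3.1 + 2.3 + 1.4 + 4.2 + 1.0 + 2.7 + 1.6 + 0.5 + 1.6) / 13 = 2.2692
σ̂ = R̄ / d₂ = 2.2692 / 2.847 = 0.7971

0.797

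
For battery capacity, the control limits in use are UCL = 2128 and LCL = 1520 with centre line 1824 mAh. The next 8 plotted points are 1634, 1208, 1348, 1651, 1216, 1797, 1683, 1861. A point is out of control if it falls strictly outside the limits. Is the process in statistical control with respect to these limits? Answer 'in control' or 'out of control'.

Compare each point to [1520, 2128]: sample 2 = 1208 < LCL; sample 3 = 1348 < LCL; sample 5 = 1216 < LCL.

out of control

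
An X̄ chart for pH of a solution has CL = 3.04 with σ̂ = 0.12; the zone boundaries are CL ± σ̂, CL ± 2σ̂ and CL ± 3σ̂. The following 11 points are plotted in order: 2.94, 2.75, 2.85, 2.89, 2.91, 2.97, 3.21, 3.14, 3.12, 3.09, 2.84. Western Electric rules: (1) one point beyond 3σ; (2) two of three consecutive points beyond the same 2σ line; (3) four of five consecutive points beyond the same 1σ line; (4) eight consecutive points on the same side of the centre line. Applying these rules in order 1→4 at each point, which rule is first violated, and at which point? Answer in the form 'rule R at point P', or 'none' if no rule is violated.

rule 3 at point 5

Zone of each point (C = within 1σ̂, B = 1σ̂–2σ̂, A = 2σ̂–3σ̂, * = beyond 3σ̂; sign = side of CL): 1:-C, 2:-A, 3:-B, 4:-B, 5:-B, 6:-C, 7:+B, 8:+C, 9:+C, 10:+C, 11:-B
Rule 3 (four of five consecutive points beyond the same 1σ limit) is satisfied at point 5.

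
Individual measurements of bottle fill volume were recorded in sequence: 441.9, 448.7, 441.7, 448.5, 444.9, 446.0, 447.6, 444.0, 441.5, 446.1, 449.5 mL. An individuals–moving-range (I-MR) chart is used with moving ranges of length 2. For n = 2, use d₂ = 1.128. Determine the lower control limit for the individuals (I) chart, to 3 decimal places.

434.587

X̄ = (441.9 + 448.7 + 441.7 + 448.5 + 444.9 + 446.0 + 447.6 + 444.0 + 441.5 + 446.1 + 449.5) / 11 = 445.4909
Moving ranges: 6.8, 7.0, 6.8, 3.6, 1.1, 1.6, 3.6, 2.5, 4.6, 3.4; M̄R̄ = 41.0000 / 10 = 4.1000
LCL = X̄ − 3·M̄R̄/d₂ = 445.4909 − 3 × 4.1000 / 1.128 = 434.5867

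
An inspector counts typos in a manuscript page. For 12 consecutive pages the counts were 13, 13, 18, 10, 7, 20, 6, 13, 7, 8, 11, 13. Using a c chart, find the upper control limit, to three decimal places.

21.794

c̄ = (13 + 13 + 18 + 10 + 7 + 20 + 6 + 13 + 7 + 8 + 11 + 13) / 12 = 139 / 12 = 11.5833
UCL = c̄ + 3√c̄ = 11.5833 + 3 × √11.5833 = 11.5833 + 3 × 3.4034 = 21.7936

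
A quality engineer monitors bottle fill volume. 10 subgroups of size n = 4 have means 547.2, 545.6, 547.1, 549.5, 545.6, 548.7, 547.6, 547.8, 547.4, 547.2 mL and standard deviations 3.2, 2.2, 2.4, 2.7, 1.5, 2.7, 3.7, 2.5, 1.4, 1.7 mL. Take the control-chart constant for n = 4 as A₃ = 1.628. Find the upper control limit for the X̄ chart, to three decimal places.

X̄̄ = (547.2 + 545.6 + 547.1 + 549.5 + 545.6 + 548.7 + 547.6 + 547.8 + 547.4 + 547.2) / 10 = 547.3700
s̄ = (3.2 + 2.2 + 2.4 + 2.7 + 1.5 + 2.7 + 3.7 + 2.5 + 1.4 + 1.7) / 10 = 2.4000
UCL = X̄̄ + A₃·s̄ = 547.3700 + 1.628 × 2.4000 = 551.2772

551.277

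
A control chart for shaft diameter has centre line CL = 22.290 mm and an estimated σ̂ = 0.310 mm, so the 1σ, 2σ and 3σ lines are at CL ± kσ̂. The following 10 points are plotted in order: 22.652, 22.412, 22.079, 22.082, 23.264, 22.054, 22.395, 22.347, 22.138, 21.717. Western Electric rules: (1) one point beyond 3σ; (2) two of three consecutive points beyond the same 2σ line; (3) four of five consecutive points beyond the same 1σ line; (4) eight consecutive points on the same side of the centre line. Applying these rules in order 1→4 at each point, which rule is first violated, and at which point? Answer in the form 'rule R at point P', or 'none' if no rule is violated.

Zone of each point (C = within 1σ̂, B = 1σ̂–2σ̂, A = 2σ̂–3σ̂, * = beyond 3σ̂; sign = side of CL): 1:+B, 2:+C, 3:-C, 4:-C, 5:+*, 6:-C, 7:+C, 8:+C, 9:-C, 10:-B
Rule 1 (one point beyond the 3σ limits) is satisfied at point 5.

rule 1 at point 5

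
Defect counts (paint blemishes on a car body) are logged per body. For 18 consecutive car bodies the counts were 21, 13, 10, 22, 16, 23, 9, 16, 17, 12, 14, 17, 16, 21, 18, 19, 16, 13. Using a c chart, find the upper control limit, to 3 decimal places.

c̄ = (21 + 13 + 10 + 22 + 16 + 23 + 9 + 16 + 17 + 12 + 14 + 17 + 16 + 21 + 18 + 19 + 16 + 13) / 18 = 293 / 18 = 16.2778
UCL = c̄ + 3√c̄ = 16.2778 + 3 × √16.2778 = 16.2778 + 3 × 4.0346 = 28.3815

28.381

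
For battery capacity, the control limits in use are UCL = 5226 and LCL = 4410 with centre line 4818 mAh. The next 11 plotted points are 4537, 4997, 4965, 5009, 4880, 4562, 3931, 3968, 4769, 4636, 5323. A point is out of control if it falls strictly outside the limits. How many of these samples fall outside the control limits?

Compare each point to [4410, 5226]: sample 7 = 3931 < LCL; sample 8 = 3968 < LCL; sample 11 = 5323 > UCL.

3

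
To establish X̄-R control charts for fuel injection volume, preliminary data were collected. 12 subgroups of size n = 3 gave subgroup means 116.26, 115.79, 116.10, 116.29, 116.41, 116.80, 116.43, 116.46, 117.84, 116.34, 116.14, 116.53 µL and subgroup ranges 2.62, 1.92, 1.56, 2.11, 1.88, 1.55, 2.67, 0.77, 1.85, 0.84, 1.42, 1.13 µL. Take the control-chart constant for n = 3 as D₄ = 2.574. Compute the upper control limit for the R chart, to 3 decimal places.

R̄ = (2.62 + 1.92 + 1.56 + 2.11 + 1.88 + 1.55 + 2.67 + 0.77 + 1.85 + 0.84 + 1.42 + 1.13) / 12 = 20.3200 / 12 = 1.6933
UCL_R = D₄·R̄ = 2.574 × 1.6933 = 4.3586

4.359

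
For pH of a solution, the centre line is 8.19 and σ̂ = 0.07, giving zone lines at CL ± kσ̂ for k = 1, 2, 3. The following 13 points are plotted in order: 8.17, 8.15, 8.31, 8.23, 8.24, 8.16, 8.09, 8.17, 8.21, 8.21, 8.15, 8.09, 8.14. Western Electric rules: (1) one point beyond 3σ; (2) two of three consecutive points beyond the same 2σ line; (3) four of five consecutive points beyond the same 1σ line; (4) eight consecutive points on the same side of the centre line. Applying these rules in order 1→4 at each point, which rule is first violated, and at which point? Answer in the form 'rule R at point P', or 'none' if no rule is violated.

Zone of each point (C = within 1σ̂, B = 1σ̂–2σ̂, A = 2σ̂–3σ̂, * = beyond 3σ̂; sign = side of CL): 1:-C, 2:-C, 3:+B, 4:+C, 5:+C, 6:-C, 7:-B, 8:-C, 9:+C, 10:+C, 11:-C, 12:-B, 13:-C
No rule fires across all 13 points.

none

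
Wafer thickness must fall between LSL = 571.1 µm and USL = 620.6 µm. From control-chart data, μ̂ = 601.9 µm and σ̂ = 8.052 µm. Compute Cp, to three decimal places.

1.025

Cp = (USL − LSL) / (6σ̂) = (620.6 − 571.1) / (6 × 8.052) = 49.5000 / 48.3120 = 1.0246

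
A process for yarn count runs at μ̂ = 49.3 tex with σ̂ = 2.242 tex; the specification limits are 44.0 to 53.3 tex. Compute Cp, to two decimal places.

Cp = (USL − LSL) / (6σ̂) = (53.3 − 44.0) / (6 × 2.242) = 9.3000 / 13.4520 = 0.6913

0.69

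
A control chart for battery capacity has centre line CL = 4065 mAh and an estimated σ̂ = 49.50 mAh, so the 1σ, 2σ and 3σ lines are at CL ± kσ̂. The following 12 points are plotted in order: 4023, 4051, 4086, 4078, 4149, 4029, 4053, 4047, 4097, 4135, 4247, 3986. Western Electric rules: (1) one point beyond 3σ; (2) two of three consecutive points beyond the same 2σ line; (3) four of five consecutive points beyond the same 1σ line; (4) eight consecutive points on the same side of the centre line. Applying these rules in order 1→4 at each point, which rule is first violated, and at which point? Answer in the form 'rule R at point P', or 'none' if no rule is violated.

rule 1 at point 11

Zone of each point (C = within 1σ̂, B = 1σ̂–2σ̂, A = 2σ̂–3σ̂, * = beyond 3σ̂; sign = side of CL): 1:-C, 2:-C, 3:+C, 4:+C, 5:+B, 6:-C, 7:-C, 8:-C, 9:+C, 10:+B, 11:+*, 12:-B
Rule 1 (one point beyond the 3σ limits) is satisfied at point 11.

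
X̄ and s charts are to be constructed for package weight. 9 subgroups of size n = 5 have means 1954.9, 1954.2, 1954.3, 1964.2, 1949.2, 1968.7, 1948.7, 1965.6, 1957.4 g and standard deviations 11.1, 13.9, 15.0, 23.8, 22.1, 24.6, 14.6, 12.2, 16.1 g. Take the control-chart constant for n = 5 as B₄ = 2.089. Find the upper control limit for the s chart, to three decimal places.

s̄ = (11.1 + 13.9 + 15.0 + 23.8 + 22.1 + 24.6 + 14.6 + 12.2 + 16.1) / 9 = 17.0444
UCL_s = B₄·s̄ = 2.089 × 17.0444 = 35.6058

35.606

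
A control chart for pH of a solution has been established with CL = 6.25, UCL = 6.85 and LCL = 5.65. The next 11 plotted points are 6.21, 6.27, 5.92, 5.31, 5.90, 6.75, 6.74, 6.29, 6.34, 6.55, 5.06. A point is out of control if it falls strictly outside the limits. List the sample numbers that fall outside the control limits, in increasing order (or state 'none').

4, 11

Compare each point to [5.65, 6.85]: sample 4 = 5.31 < LCL; sample 11 = 5.06 < LCL.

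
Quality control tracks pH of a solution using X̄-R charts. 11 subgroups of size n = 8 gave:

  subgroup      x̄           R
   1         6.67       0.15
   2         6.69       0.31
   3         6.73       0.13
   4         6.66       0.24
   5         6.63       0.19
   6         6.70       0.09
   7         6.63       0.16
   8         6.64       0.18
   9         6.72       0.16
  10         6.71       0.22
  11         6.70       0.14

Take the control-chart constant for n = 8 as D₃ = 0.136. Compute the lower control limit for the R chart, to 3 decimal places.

0.024

R̄ = (0.15 + 0.31 + 0.13 + 0.24 + 0.19 + 0.09 + 0.16 + 0.18 + 0.16 + 0.22 + 0.14) / 11 = 1.9700 / 11 = 0.1791
LCL_R = D₃·R̄ = 0.136 × 0.1791 = 0.0244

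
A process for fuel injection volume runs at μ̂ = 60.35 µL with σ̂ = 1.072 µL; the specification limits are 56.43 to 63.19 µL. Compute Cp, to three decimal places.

Cp = (USL − LSL) / (6σ̂) = (63.19 − 56.43) / (6 × 1.072) = 6.7600 / 6.4320 = 1.0510

1.051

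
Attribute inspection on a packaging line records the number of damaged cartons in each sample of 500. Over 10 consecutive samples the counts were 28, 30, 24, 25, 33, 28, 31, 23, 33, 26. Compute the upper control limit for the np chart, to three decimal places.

43.549

p̄ = Σdᵢ / (k·n) = 281 / (10 × 500) = 0.05620
UCL = np̄ + 3·√(np̄(1−p̄)) = 28.1000 + 3 × √(28.1000×0.94380) = 28.1000 + 3 × 5.1498 = 43.5495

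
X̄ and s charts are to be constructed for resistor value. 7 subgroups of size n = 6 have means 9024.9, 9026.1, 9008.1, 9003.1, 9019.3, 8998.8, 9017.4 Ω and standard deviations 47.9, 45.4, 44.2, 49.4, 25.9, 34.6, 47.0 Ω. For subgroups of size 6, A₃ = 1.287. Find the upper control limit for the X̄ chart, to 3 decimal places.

X̄̄ = (9024.9 + 9026.1 + 9008.1 + 9003.1 + 9019.3 + 8998.8 + 9017.4) / 7 = 9013.9571
s̄ = (47.9 + 45.4 + 44.2 + 49.4 + 25.9 + 34.6 + 47.0) / 7 = 42.0571
UCL = X̄̄ + A₃·s̄ = 9013.9571 + 1.287 × 42.0571 = 9068.0847

9068.085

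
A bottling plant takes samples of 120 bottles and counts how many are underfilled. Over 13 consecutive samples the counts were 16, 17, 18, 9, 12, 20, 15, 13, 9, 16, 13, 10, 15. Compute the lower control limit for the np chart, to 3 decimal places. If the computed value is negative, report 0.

3.502

p̄ = Σdᵢ / (k·n) = 183 / (13 × 120) = 0.11731
LCL = np̄ − 3·√(np̄(1−p̄)) = 14.0769 − 3 × 3.5250 = 3.5019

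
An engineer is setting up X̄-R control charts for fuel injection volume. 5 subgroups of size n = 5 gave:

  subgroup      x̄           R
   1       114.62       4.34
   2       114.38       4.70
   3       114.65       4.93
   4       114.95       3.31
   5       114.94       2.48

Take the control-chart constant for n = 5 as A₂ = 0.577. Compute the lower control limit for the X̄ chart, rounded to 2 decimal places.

112.43

X̄̄ = (114.62 + 114.38 + 114.65 + 114.95 + 114.94) / 5 = 573.5400 / 5 = 114.7080
R̄ = (4.34 + 4.70 + 4.93 + 3.31 + 2.48) / 5 = 19.7600 / 5 = 3.9520
LCL = X̄̄ − A₂·R̄ = 114.7080 − 0.577 × 3.9520 = 112.4277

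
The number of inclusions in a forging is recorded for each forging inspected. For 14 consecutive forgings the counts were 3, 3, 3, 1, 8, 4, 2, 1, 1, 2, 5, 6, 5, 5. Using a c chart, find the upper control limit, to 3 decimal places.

9.112

c̄ = (3 + 3 + 3 + 1 + 8 + 4 + 2 + 1 + 1 + 2 + 5 + 6 + 5 + 5) / 14 = 49 / 14 = 3.5000
UCL = c̄ + 3√c̄ = 3.5000 + 3 × √3.5000 = 3.5000 + 3 × 1.8708 = 9.1125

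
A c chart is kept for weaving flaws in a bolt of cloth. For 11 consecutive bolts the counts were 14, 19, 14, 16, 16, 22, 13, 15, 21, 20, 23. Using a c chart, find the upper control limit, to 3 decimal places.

c̄ = (14 + 19 + 14 + 16 + 16 + 22 + 13 + 15 + 21 + 20 + 23) / 11 = 193 / 11 = 17.5455
UCL = c̄ + 3√c̄ = 17.5455 + 3 × √17.5455 = 17.5455 + 3 × 4.1887 = 30.1116

30.112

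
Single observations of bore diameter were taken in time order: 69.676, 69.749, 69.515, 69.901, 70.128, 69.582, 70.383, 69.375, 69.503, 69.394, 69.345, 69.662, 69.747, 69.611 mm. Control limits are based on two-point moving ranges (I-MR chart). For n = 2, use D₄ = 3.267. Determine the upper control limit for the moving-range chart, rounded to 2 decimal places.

Moving ranges: 0.073, 0.234, 0.386, 0.227, 0.546, 0.801, 1.008, 0.128, 0.109, 0.049, 0.317, 0.085, 0.136; M̄R̄ = 4.0990 / 13 = 0.3153
UCL_MR = D₄·M̄R̄ = 3.267 × 0.3153 = 1.0301

1.03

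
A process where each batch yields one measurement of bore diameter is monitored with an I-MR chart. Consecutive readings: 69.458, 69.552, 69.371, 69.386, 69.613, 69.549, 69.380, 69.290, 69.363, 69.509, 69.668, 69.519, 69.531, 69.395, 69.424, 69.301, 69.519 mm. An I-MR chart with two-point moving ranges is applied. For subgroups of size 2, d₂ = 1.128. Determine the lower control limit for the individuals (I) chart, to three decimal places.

69.147

X̄ = (69.458 + 69.552 + 69.371 + 69.386 + 69.613 + 69.549 + 69.380 + 69.290 + 69.363 + 69.509 + 69.668 + 69.519 + 69.531 + 69.395 + 69.424 + 69.301 + 69.519) / 17 = 69.4605
Moving ranges: 0.094, 0.181, 0.015, 0.227, 0.064, 0.169, 0.090, 0.073, 0.146, 0.159, 0.149, 0.012, 0.136, 0.029, 0.123, 0.218; M̄R̄ = 1.8850 / 16 = 0.1178
LCL = X̄ − 3·M̄R̄/d₂ = 69.4605 − 3 × 0.1178 / 1.128 = 69.1471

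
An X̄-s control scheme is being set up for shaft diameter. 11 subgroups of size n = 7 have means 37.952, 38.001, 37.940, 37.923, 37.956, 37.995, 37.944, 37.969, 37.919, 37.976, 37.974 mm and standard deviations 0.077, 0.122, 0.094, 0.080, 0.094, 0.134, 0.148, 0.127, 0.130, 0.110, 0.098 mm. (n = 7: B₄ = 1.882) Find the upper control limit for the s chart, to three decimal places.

s̄ = (0.077 + 0.122 + 0.094 + 0.080 + 0.094 + 0.134 + 0.148 + 0.127 + 0.130 + 0.110 + 0.098) / 11 = 0.1104
UCL_s = B₄·s̄ = 1.882 × 0.1104 = 0.2077

0.208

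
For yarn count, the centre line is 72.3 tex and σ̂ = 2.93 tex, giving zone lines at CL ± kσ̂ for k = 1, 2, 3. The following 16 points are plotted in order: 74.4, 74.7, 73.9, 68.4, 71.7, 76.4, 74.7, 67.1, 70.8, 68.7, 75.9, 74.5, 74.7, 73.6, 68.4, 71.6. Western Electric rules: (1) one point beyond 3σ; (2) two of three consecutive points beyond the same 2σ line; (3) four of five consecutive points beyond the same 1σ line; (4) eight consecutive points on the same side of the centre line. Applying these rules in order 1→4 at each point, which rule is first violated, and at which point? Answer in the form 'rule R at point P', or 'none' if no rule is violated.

Zone of each point (C = within 1σ̂, B = 1σ̂–2σ̂, A = 2σ̂–3σ̂, * = beyond 3σ̂; sign = side of CL): 1:+C, 2:+C, 3:+C, 4:-B, 5:-C, 6:+B, 7:+C, 8:-B, 9:-C, 10:-B, 11:+B, 12:+C, 13:+C, 14:+C, 15:-B, 16:-C
No rule fires across all 16 points.

none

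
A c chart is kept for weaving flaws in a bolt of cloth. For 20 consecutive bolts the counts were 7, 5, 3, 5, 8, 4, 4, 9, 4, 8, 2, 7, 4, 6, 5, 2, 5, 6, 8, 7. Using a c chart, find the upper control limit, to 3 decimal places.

12.454

c̄ = (7 + 5 + 3 + 5 + 8 + 4 + 4 + 9 + 4 + 8 + 2 + 7 + 4 + 6 + 5 + 2 + 5 + 6 + 8 + 7) / 20 = 109 / 20 = 5.4500
UCL = c̄ + 3√c̄ = 5.4500 + 3 × √5.4500 = 5.4500 + 3 × 2.3345 = 12.4536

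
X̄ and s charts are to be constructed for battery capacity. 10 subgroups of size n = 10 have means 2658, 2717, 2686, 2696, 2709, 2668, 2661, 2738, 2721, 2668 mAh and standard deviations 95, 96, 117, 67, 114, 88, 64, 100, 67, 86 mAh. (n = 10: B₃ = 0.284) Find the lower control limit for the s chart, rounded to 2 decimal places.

s̄ = (95 + 96 + 117 + 67 + 114 + 88 + 64 + 100 + 67 + 86) / 10 = 89.4000
LCL_s = B₃·s̄ = 0.284 × 89.4000 = 25.3896

25.39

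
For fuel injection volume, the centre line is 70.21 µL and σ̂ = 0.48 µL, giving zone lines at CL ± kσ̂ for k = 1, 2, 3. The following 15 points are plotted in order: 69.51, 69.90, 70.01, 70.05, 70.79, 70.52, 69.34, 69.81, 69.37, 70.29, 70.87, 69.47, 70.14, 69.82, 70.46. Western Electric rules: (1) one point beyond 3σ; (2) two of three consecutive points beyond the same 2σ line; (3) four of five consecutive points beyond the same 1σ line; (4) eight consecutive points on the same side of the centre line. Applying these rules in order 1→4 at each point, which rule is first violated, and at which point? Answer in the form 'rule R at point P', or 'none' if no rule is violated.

none

Zone of each point (C = within 1σ̂, B = 1σ̂–2σ̂, A = 2σ̂–3σ̂, * = beyond 3σ̂; sign = side of CL): 1:-B, 2:-C, 3:-C, 4:-C, 5:+B, 6:+C, 7:-B, 8:-C, 9:-B, 10:+C, 11:+B, 12:-B, 13:-C, 14:-C, 15:+C
No rule fires across all 15 points.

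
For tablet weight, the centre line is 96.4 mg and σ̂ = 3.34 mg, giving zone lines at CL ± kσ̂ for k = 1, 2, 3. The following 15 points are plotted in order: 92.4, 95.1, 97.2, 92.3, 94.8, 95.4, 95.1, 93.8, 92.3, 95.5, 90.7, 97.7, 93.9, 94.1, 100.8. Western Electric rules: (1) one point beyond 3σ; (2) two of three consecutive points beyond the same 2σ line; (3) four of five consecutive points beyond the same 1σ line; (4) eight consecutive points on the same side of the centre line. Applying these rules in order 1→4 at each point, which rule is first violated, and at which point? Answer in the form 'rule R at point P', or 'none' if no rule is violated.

rule 4 at point 11

Zone of each point (C = within 1σ̂, B = 1σ̂–2σ̂, A = 2σ̂–3σ̂, * = beyond 3σ̂; sign = side of CL): 1:-B, 2:-C, 3:+C, 4:-B, 5:-C, 6:-C, 7:-C, 8:-C, 9:-B, 10:-C, 11:-B, 12:+C, 13:-C, 14:-C, 15:+B
Rule 4 (eight consecutive points on the same side of the centre line) is satisfied at point 11.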